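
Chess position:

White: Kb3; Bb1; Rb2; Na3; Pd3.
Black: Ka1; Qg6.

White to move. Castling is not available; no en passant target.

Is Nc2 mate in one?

After Nc2: black king on a1; in check: yes, from the white knight on c2.
King squares — b1: attacked by Rb2; a2: attacked by Bb1; b2: attacked by Kb3.
Black has no legal moves → checkmate.

yes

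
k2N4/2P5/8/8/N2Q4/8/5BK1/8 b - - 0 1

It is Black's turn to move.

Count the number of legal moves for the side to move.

Black to move; king on a8.
In check: no.
Legal moves: none.
Count: 0.

0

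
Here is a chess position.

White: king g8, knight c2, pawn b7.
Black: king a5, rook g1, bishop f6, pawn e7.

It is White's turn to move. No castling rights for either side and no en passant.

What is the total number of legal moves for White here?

3

White to move; king on g8.
In check: yes, from the black rook on g1.
Legal moves: Kf8, Kh7, Kf7.
Count: 3.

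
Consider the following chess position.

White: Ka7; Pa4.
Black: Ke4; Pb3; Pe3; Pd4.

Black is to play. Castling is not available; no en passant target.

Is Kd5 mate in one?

no

After Kd5: white king on a7; in check: no.
White is not in check, so this cannot be checkmate.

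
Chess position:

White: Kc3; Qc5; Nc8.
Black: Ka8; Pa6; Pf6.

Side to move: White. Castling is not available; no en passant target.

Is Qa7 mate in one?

yes

After Qa7: black king on a8; in check: yes, from the white queen on a7.
King squares — a7: attacked by Nc8; b7: attacked by Qa7; b8: attacked by Qa7.
Black has no legal moves → checkmate.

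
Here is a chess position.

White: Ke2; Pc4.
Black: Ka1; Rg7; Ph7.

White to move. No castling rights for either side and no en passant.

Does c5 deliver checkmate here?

After c5: black king on a1; in check: no.
Black is not in check, so this cannot be checkmate.

no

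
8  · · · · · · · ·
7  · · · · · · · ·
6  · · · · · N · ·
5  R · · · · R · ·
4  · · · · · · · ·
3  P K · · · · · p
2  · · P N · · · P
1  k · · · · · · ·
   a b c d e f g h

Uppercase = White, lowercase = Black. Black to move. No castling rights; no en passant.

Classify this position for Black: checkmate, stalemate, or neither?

Black to move; black king on a1.
In check: no.
King squares — b1: attacked by Nd2; a2: attacked by Kb3; b2: attacked by Kb3.
Legal moves for Black: none.
Not in check and no legal moves → stalemate.

stalemate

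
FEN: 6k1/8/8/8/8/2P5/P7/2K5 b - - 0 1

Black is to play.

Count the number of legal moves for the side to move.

5

Black to move; king on g8.
In check: no.
Legal moves: Kh8, Kf8, Kh7, Kg7, Kf7.
Count: 5.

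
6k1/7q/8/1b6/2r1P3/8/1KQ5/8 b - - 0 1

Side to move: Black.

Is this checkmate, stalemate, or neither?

neither

Black to move; black king on g8.
In check: no.
Legal moves for Black include: Kh8, Kf8, Kg7, Kf7, Qh8+, Qg7+, Qf7, Qe7, Qd7, Qc7, Qb7, Qa7, Qh6, Qg6, Qh5, Qf5, Qh4, Qxe4, ... (list truncated; more exist).
Black has legal moves and is not in check → neither.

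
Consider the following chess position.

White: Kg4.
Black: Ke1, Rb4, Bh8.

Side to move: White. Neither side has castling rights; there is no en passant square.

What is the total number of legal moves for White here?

6

White to move; king on g4.
In check: yes, from the black rook on b4.
Legal moves: Kh5, Kg5, Kf5, Kh3, Kg3, Kf3.
Count: 6.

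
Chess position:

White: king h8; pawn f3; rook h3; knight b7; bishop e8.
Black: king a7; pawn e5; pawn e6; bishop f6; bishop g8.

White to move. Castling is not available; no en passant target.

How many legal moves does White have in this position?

1

White to move; king on h8.
In check: yes, from the black bishop on f6.
Legal moves: Kxg8.
Count: 1.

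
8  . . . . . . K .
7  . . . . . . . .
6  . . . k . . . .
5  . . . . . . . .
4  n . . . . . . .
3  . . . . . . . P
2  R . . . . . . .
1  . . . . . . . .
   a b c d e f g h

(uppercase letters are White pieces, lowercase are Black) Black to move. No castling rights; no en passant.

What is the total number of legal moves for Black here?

12

Black to move; king on d6.
In check: no.
Legal moves: Ke7, Kd7, Kc7, Ke6, Kc6, Ke5, Kd5, Kc5, Nb6, Nc5, Nc3, Nb2.
Count: 12.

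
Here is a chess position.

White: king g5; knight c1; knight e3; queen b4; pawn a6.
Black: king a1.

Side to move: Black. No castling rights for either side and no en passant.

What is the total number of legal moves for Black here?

Black to move; king on a1.
In check: no.
Legal moves: none.
Count: 0.

0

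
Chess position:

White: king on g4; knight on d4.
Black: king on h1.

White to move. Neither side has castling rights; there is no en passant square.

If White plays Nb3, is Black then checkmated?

After Nb3: black king on h1; in check: no.
Black is not in check, so this cannot be checkmate.

no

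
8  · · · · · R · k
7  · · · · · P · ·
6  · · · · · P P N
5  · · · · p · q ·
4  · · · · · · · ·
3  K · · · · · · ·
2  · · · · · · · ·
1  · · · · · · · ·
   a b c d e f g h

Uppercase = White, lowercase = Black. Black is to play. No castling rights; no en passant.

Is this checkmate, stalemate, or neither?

Black to move; black king on h8.
In check: yes, from the white rook on f8.
King squares — g7: attacked by Pf6; h7: attacked by Pg6; g8: attacked by Nh6.
Legal moves for Black: none.
In check with no legal moves → checkmate.

checkmate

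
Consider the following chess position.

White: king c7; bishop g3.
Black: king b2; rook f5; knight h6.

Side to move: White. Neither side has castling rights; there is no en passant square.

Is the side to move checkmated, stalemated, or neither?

White to move; white king on c7.
In check: no.
Legal moves for White: Kd8, Kc8, Kb8, Kd7, Kb7, Kd6, Kc6, Kb6, Bd6, Be5+, Bh4, Bf4, Bh2, Bf2, Be1.
White has 15 legal moves and is not in check → neither.

neither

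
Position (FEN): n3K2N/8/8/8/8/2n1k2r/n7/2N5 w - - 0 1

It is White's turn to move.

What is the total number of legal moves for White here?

11

White to move; king on e8.
In check: no.
Legal moves: Nf7, Ng6, Kf8, Kd8, Kf7, Ke7, Kd7, Nd3, Nb3, Ne2, Nxa2.
Count: 11.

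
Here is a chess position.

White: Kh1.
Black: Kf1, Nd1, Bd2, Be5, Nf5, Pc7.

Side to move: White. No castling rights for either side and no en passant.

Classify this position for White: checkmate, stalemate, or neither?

stalemate

White to move; white king on h1.
In check: no.
King squares — g1: attacked by Kf1; g2: attacked by Kf1; h2: attacked by Be5.
Legal moves for White: none.
Not in check and no legal moves → stalemate.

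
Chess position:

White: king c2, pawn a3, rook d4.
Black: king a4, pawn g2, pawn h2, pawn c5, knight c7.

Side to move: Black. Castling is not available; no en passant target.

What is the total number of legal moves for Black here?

5

Black to move; king on a4.
In check: yes, from the white rook on d4.
Legal moves: Kb5, Ka5, Kxa3, cxd4, c4.
Count: 5.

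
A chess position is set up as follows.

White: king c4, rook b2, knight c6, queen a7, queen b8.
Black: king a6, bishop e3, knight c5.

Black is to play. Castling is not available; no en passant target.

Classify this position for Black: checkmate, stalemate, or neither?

checkmate

Black to move; black king on a6.
In check: yes, from the white queen on a7.
King squares — a5: attacked by Nc6; b5: attacked by Rb2; b6: attacked by Rb2; a7: attacked by Nc6; b7: attacked by Rb2.
Legal moves for Black: none.
In check with no legal moves → checkmate.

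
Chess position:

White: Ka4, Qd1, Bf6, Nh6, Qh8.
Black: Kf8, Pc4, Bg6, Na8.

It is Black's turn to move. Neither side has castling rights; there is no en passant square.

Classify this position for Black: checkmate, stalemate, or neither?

Black to move; black king on f8.
In check: yes, from the white queen on h8.
King squares — e7: attacked by Bf6; f7: attacked by Nh6; g7: attacked by Bf6; e8: attacked by Qh8; g8: attacked by Nh6.
Legal moves for Black: none.
In check with no legal moves → checkmate.

checkmate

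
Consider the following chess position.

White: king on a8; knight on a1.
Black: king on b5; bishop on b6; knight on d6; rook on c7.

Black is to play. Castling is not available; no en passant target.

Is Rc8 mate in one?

After Rc8: white king on a8; in check: yes, from the black rook on c8.
King squares — a7: attacked by Bb6; b7: attacked by Nd6; b8: attacked by Rc8.
White has no legal moves → checkmate.

yes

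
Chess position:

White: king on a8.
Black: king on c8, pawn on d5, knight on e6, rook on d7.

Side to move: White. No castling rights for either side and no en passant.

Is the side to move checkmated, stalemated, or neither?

White to move; white king on a8.
In check: no.
King squares — a7: attacked by Rd7; b7: attacked by Rd7; b8: attacked by Kc8.
Legal moves for White: none.
Not in check and no legal moves → stalemate.

stalemate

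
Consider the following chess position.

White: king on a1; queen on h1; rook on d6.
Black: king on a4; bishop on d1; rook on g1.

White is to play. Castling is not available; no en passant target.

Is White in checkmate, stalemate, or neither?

White to move; white king on a1.
In check: no.
Legal moves for White include: Rd8, Rd7, Rh6, Rg6, Rf6, Re6, Rc6, Rb6, Ra6+, Rd5, Rd4+, Rd3, Rd2, Rxd1, Qh8, Qa8+, Qh7, Qb7, ... (list truncated; more exist).
White has legal moves and is not in check → neither.

neither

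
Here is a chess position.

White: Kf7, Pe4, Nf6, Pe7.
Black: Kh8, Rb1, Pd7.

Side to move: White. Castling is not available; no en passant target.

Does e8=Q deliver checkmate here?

After e8=Q: black king on h8; in check: yes, from the white queen on e8.
King squares — g7: attacked by Kf7; h7: attacked by Nf6; g8: attacked by Nf6.
Black has no legal moves → checkmate.

yes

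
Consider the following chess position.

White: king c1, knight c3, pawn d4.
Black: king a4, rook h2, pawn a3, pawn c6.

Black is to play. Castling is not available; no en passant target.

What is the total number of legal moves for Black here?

Black to move; king on a4.
In check: yes, from the white knight on c3.
Legal moves: Ka5, Kb4, Kb3.
Count: 3.

3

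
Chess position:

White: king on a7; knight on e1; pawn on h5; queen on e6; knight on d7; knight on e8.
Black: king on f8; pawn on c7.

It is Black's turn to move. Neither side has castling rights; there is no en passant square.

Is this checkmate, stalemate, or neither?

checkmate

Black to move; black king on f8.
In check: yes, from the white knight on d7.
King squares — e7: attacked by Qe6; f7: attacked by Qe6; g7: attacked by Ne8; e8: attacked by Qe6; g8: attacked by Qe6.
Legal moves for Black: none.
In check with no legal moves → checkmate.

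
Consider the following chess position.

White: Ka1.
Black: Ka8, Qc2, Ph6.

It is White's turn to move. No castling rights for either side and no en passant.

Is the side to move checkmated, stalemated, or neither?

stalemate

White to move; white king on a1.
In check: no.
King squares — b1: attacked by Qc2; a2: attacked by Qc2; b2: attacked by Qc2.
Legal moves for White: none.
Not in check and no legal moves → stalemate.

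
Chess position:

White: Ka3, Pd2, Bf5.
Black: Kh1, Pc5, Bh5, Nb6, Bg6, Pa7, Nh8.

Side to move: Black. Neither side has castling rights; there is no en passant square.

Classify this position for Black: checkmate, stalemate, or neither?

neither

Black to move; black king on h1.
In check: no.
Legal moves for Black include: Nf7, Be8, Bh7, Bf7, Bxf5, Nc8, Na8, Nd7, Nd5, Nc4+, Na4, Bg4, Bf3, Be2, Bd1, Kh2, Kg2, Kg1, ... (list truncated; more exist).
Black has legal moves and is not in check → neither.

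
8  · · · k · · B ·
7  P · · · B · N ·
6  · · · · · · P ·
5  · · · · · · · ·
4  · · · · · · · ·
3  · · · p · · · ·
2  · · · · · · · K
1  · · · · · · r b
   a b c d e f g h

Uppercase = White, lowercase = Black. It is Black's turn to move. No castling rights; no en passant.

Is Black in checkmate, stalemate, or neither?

neither

Black to move; black king on d8.
In check: yes, from the white bishop on e7.
Legal moves for Black: Kc8, Kxe7, Kd7, Kc7.
Black is in check but has 4 legal moves → neither.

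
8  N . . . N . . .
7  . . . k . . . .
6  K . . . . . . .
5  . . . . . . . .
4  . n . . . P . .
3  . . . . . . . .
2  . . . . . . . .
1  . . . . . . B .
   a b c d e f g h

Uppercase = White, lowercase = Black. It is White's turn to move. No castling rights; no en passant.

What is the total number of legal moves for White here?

White to move; king on a6.
In check: yes, from the black knight on b4.
Legal moves: Kb7, Ka7, Kb6, Kb5, Ka5.
Count: 5.

5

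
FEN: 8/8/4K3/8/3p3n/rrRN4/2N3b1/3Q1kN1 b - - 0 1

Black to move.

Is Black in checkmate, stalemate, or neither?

checkmate

Black to move; black king on f1.
In check: yes, from the white queen on d1.
King squares — e1: attacked by Qd1; g1: attacked by Qd1; e2: attacked by Qd1; f2: attacked by Nd3; g2: own bishop.
Legal moves for Black: none.
In check with no legal moves → checkmate.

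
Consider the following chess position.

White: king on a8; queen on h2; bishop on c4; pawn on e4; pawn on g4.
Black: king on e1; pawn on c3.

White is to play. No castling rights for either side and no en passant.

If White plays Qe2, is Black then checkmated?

yes

After Qe2: black king on e1; in check: yes, from the white queen on e2.
King squares — d1: attacked by Qe2; f1: attacked by Qe2; d2: attacked by Qe2; e2: attacked by Bc4; f2: attacked by Qe2.
Black has no legal moves → checkmate.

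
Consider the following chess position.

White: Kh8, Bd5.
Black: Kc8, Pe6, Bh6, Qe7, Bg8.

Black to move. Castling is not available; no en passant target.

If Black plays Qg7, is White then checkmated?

After Qg7: white king on h8; in check: yes, from the black queen on g7.
King squares — g7: attacked by Bh6; h7: attacked by Qg7; g8: attacked by Qg7.
White has no legal moves → checkmate.

yes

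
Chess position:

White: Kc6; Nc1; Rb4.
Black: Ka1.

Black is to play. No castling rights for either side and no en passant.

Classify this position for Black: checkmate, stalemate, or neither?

stalemate

Black to move; black king on a1.
In check: no.
King squares — b1: attacked by Rb4; a2: attacked by Nc1; b2: attacked by Rb4.
Legal moves for Black: none.
Not in check and no legal moves → stalemate.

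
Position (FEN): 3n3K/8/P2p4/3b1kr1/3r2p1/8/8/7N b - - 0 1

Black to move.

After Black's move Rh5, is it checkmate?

After Rh5: white king on h8; in check: yes, from the black rook on h5.
White has 1 legal reply: Kg7.
In check but a legal move exists → not checkmate.

no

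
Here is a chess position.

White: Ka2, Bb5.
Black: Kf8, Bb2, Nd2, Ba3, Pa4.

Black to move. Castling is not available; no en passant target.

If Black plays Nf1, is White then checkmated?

no

After Nf1: white king on a2; in check: no.
White is not in check, so this cannot be checkmate.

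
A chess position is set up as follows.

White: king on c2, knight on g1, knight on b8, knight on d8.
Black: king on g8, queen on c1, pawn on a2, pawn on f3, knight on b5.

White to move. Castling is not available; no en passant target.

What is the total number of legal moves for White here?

3

White to move; king on c2.
In check: yes, from the black queen on c1.
Legal moves: Kd3, Kb3, Kxc1.
Count: 3.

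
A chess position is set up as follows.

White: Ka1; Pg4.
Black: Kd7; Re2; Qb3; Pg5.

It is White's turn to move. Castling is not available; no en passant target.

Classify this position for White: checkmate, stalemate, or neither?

White to move; white king on a1.
In check: no.
King squares — b1: attacked by Qb3; a2: attacked by Re2; b2: attacked by Re2.
Legal moves for White: none.
Not in check and no legal moves → stalemate.

stalemate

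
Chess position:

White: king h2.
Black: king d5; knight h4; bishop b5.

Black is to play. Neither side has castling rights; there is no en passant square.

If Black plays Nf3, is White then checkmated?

no

After Nf3: white king on h2; in check: yes, from the black knight on f3.
White has 4 legal replies: Kh3, Kg3, Kg2, Kh1.
In check but a legal move exists → not checkmate.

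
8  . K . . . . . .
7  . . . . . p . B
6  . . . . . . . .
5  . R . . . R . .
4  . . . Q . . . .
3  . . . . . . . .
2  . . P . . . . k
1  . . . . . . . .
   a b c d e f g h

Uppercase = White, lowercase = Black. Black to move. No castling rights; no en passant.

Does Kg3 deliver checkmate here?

no

After Kg3: white king on b8; in check: no.
White is not in check, so this cannot be checkmate.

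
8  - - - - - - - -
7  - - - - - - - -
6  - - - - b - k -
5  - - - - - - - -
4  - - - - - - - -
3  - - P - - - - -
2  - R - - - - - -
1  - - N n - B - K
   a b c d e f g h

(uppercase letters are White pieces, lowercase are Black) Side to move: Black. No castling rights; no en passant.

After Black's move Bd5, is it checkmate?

After Bd5: white king on h1; in check: yes, from the black bishop on d5.
White has 4 legal replies: Kh2, Kg1, Rg2+, Bg2.
In check but a legal move exists → not checkmate.

no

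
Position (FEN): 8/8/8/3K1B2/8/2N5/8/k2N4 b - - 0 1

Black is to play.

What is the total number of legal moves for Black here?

Black to move; king on a1.
In check: no.
Legal moves: none.
Count: 0.

0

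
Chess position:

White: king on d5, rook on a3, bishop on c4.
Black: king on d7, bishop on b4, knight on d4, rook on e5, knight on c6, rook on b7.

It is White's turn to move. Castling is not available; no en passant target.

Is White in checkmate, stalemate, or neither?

checkmate

White to move; white king on d5.
In check: yes, from the black rook on e5.
King squares — c4: own bishop; d4: attacked by Nc6; e4: attacked by Re5; c5: attacked by Bb4; e5: attacked by Nc6; c6: attacked by Nd4; d6: attacked by Bb4; e6: attacked by Nd4.
Legal moves for White: none.
In check with no legal moves → checkmate.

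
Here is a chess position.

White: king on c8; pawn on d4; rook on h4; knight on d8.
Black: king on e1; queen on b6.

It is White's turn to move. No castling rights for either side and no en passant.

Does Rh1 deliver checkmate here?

no

After Rh1: black king on e1; in check: yes, from the white rook on h1.
Black has 3 legal replies: Kf2, Ke2, Kd2.
In check but a legal move exists → not checkmate.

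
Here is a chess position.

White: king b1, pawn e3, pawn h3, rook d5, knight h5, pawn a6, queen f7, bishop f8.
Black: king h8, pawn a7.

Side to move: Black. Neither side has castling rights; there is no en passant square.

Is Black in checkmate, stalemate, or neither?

Black to move; black king on h8.
In check: no.
King squares — g7: attacked by Nh5; h7: attacked by Qf7; g8: attacked by Qf7.
Legal moves for Black: none.
Not in check and no legal moves → stalemate.

stalemate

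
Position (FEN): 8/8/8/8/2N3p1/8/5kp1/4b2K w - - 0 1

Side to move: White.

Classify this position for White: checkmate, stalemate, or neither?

White to move; white king on h1.
In check: yes, from the black pawn on g2.
King squares — g1: attacked by Kf2; g2: attacked by Kf2; h2: available.
Legal moves for White: Kh2.
White is in check but has 1 legal move → neither.

neither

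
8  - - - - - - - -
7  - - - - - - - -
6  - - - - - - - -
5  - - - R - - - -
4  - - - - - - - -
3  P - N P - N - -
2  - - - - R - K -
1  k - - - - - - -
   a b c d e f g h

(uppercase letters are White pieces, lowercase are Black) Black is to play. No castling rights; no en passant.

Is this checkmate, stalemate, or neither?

Black to move; black king on a1.
In check: no.
King squares — b1: attacked by Nc3; a2: attacked by Re2; b2: attacked by Re2.
Legal moves for Black: none.
Not in check and no legal moves → stalemate.

stalemate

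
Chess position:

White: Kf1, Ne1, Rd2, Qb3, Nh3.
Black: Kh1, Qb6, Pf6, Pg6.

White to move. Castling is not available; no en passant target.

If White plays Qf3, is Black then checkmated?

After Qf3: black king on h1; in check: yes, from the white queen on f3.
King squares — g1: attacked by Kf1; g2: attacked by Ne1; h2: attacked by Rd2.
Black has no legal moves → checkmate.

yes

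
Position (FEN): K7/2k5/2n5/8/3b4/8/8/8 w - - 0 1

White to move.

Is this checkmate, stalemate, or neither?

stalemate

White to move; white king on a8.
In check: no.
King squares — a7: attacked by Bd4; b7: attacked by Kc7; b8: attacked by Nc6.
Legal moves for White: none.
Not in check and no legal moves → stalemate.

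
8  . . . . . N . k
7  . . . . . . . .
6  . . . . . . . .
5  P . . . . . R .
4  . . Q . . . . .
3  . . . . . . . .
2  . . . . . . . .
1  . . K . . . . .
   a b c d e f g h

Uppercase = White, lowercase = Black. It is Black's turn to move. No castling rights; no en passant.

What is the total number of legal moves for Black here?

0

Black to move; king on h8.
In check: no.
Legal moves: none.
Count: 0.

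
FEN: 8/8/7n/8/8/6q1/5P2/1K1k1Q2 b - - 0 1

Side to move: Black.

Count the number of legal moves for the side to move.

Black to move; king on d1.
In check: yes, from the white queen on f1.
Legal moves: Kd2.
Count: 1.

1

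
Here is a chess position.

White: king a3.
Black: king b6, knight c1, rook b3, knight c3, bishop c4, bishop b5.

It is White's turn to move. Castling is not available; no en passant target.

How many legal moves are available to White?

0

White to move; king on a3.
In check: yes, from the black rook on b3.
Legal moves: none.
Count: 0.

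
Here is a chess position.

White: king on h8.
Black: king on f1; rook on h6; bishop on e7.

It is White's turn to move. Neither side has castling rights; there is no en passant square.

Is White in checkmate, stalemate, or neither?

White to move; white king on h8.
In check: yes, from the black rook on h6.
Legal moves for White: Kg8, Kg7.
White is in check but has 2 legal moves → neither.

neither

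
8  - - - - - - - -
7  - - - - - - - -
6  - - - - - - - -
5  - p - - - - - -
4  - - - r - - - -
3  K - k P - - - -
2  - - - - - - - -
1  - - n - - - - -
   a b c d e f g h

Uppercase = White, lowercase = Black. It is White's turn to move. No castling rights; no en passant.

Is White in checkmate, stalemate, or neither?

stalemate

White to move; white king on a3.
In check: no.
King squares — a2: attacked by Nc1; b2: attacked by Kc3; b3: attacked by Nc1; a4: attacked by Rd4; b4: attacked by Kc3.
Legal moves for White: none.
Not in check and no legal moves → stalemate.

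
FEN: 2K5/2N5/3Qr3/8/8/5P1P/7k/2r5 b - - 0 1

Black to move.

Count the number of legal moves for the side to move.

Black to move; king on h2.
In check: yes, from the white queen on d6.
Legal moves: Kxh3, Kg2, Kh1, Kg1, Rxd6, Re5.
Count: 6.

6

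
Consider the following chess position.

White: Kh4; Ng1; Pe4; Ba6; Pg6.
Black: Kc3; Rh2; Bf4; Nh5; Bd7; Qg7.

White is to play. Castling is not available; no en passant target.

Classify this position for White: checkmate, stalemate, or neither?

neither

White to move; white king on h4.
In check: yes, from the black rook on h2.
Legal moves for White: Nh3.
White is in check but has 1 legal move → neither.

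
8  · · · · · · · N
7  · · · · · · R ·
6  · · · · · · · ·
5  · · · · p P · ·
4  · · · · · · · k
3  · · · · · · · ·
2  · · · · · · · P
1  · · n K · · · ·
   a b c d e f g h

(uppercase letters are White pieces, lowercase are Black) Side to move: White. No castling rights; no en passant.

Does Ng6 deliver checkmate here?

After Ng6: black king on h4; in check: yes, from the white knight on g6.
Black has 4 legal replies: Kh5, Kg5, Kg4, Kh3.
In check but a legal move exists → not checkmate.

no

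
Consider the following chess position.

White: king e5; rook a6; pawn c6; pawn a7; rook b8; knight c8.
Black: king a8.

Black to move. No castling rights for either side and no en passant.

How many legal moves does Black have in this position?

Black to move; king on a8.
In check: yes, from the white rook on b8.
Legal moves: none.
Count: 0.

0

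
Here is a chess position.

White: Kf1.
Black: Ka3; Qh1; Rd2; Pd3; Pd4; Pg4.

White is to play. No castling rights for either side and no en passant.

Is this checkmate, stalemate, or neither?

White to move; white king on f1.
In check: yes, from the black queen on h1.
King squares — e1: attacked by Qh1; g1: attacked by Qh1; e2: attacked by Rd2; f2: attacked by Rd2; g2: attacked by Qh1.
Legal moves for White: none.
In check with no legal moves → checkmate.

checkmate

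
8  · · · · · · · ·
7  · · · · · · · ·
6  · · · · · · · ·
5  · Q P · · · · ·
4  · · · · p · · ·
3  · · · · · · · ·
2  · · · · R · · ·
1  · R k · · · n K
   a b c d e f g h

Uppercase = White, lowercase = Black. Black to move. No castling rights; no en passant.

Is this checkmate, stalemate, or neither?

Black to move; black king on c1.
In check: yes, from the white rook on b1.
King squares — b1: attacked by Qb5; d1: attacked by Rb1; b2: attacked by Rb1; c2: attacked by Re2; d2: attacked by Re2.
Legal moves for Black: none.
In check with no legal moves → checkmate.

checkmate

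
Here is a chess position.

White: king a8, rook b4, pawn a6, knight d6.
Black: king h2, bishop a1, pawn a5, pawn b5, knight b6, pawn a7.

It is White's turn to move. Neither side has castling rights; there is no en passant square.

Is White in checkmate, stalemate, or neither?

White to move; white king on a8.
In check: yes, from the black knight on b6.
Legal moves for White: Kb8, Kb7, Kxa7.
White is in check but has 3 legal moves → neither.

neither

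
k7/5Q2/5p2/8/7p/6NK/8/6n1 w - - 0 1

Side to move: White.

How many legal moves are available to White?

4

White to move; king on h3.
In check: yes, from the black knight on g1.
Legal moves: Kxh4, Kg4, Kh2, Kg2.
Count: 4.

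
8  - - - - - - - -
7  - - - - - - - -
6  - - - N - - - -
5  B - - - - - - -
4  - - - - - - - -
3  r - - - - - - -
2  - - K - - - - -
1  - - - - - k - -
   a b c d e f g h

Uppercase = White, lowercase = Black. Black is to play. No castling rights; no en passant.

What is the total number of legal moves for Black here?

15

Black to move; king on f1.
In check: no.
Legal moves: Rxa5, Ra4, Rh3, Rg3, Rf3, Re3, Rd3, Rc3+, Rb3, Ra2+, Ra1, Kg2, Kf2, Ke2, Kg1.
Count: 15.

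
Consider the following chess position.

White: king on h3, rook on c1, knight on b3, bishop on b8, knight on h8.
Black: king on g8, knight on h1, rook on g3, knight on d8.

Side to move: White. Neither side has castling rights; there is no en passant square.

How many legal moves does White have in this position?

White to move; king on h3.
In check: yes, from the black rook on g3.
Legal moves: Kh4, Kh2, Bxg3.
Count: 3.

3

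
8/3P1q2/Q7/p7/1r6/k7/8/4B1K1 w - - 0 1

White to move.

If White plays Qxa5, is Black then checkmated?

no

After Qxa5: black king on a3; in check: yes, from the white queen on a5.
Black has 3 legal replies: Kb3, Kb2, Ra4.
In check but a legal move exists → not checkmate.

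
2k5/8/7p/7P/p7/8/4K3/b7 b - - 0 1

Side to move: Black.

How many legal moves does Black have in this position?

13

Black to move; king on c8.
In check: no.
Legal moves: Kd8, Kb8, Kd7, Kc7, Kb7, Bh8, Bg7, Bf6, Be5, Bd4, Bc3, Bb2, a3.
Count: 13.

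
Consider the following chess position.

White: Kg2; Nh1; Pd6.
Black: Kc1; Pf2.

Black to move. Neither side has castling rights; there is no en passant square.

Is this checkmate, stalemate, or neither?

Black to move; black king on c1.
In check: no.
Legal moves for Black: Kd2, Kc2, Kb2, Kd1, Kb1, f1=Q+, f1=R, f1=B+, f1=N.
Black has 9 legal moves and is not in check → neither.

neither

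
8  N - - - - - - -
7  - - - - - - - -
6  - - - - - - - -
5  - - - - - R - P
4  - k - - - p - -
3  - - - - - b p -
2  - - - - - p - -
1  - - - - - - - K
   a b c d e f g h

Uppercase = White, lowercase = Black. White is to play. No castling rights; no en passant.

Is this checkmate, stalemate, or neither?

White to move; white king on h1.
In check: yes, from the black bishop on f3.
King squares — g1: attacked by Pf2; g2: attacked by Bf3; h2: attacked by Pg3.
Legal moves for White: none.
In check with no legal moves → checkmate.

checkmate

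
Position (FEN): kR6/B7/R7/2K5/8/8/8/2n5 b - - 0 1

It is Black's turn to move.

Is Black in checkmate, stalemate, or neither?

Black to move; black king on a8.
In check: yes, from the white rook on b8.
King squares — a7: attacked by Ra6; b7: attacked by Rb8; b8: attacked by Ba7.
Legal moves for Black: none.
In check with no legal moves → checkmate.

checkmate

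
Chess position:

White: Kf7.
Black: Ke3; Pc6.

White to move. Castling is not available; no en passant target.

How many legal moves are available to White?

8

White to move; king on f7.
In check: no.
Legal moves: Kg8, Kf8, Ke8, Kg7, Ke7, Kg6, Kf6, Ke6.
Count: 8.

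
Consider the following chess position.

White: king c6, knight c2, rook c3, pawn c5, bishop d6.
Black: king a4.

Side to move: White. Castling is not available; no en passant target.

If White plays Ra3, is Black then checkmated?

yes

After Ra3: black king on a4; in check: yes, from the white rook on a3.
King squares — a3: attacked by Nc2; b3: attacked by Ra3; b4: attacked by Nc2; a5: attacked by Ra3; b5: attacked by Kc6.
Black has no legal moves → checkmate.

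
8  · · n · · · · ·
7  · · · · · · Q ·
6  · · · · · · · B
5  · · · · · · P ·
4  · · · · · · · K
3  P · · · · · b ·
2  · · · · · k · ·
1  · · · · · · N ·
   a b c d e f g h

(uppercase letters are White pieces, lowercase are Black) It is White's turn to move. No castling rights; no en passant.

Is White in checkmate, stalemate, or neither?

White to move; white king on h4.
In check: yes, from the black bishop on g3.
King squares — g3: attacked by Kf2; h3: available; g4: available; g5: own pawn; h5: available.
Legal moves for White: Kh5, Kg4, Kh3.
White is in check but has 3 legal moves → neither.

neither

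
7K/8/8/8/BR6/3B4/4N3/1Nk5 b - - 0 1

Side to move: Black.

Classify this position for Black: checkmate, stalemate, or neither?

checkmate

Black to move; black king on c1.
In check: yes, from the white knight on e2.
King squares — b1: attacked by Bd3; d1: attacked by Ba4; b2: attacked by Rb4; c2: attacked by Bd3; d2: attacked by Nb1.
Legal moves for Black: none.
In check with no legal moves → checkmate.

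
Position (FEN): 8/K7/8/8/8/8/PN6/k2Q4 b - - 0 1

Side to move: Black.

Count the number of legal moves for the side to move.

2

Black to move; king on a1.
In check: yes, from the white queen on d1.
Legal moves: Kxb2, Kxa2.
Count: 2.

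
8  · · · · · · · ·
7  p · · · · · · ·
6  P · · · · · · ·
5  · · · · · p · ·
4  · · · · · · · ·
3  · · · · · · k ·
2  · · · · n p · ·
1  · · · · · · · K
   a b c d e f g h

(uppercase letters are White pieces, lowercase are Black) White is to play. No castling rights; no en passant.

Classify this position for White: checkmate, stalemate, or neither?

White to move; white king on h1.
In check: no.
King squares — g1: attacked by Ne2; g2: attacked by Kg3; h2: attacked by Kg3.
Legal moves for White: none.
Not in check and no legal moves → stalemate.

stalemate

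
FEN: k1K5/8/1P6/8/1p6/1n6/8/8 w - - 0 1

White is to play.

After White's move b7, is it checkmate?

After b7: black king on a8; in check: yes, from the white pawn on b7.
Black has 1 legal reply: Ka7.
In check but a legal move exists → not checkmate.

no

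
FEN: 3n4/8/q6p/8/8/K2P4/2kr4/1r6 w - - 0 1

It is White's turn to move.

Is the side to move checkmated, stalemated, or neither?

checkmate

White to move; white king on a3.
In check: yes, from the black queen on a6.
King squares — a2: attacked by Qa6; b2: attacked by Rb1; b3: attacked by Rb1; a4: attacked by Qa6; b4: attacked by Rb1.
Legal moves for White: none.
In check with no legal moves → checkmate.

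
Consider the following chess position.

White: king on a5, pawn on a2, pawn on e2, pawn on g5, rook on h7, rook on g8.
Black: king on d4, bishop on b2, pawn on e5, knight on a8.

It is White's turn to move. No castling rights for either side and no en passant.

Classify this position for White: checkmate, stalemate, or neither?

neither

White to move; white king on a5.
In check: no.
Legal moves for White include: Rgh8, Rf8, Re8, Rd8+, Rc8, Rb8, Rxa8, Rgg7, Rg6, Rhh8, Rhg7, Rf7, Re7, Rd7+, Rc7, Rb7, Ra7, Rh6, ... (list truncated; more exist).
White has legal moves and is not in check → neither.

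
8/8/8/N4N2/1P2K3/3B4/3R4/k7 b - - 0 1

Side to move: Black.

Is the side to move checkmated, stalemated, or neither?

stalemate

Black to move; black king on a1.
In check: no.
King squares — b1: attacked by Bd3; a2: attacked by Rd2; b2: attacked by Rd2.
Legal moves for Black: none.
Not in check and no legal moves → stalemate.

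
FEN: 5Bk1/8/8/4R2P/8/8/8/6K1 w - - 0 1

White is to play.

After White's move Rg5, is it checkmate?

no

After Rg5: black king on g8; in check: yes, from the white rook on g5.
Black has 4 legal replies: Kh8, Kxf8, Kh7, Kf7.
In check but a legal move exists → not checkmate.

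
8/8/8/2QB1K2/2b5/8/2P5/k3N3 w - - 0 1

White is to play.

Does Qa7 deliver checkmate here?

After Qa7: black king on a1; in check: yes, from the white queen on a7.
Black has 4 legal replies: Kb2, Kb1, Ba6, Ba2.
In check but a legal move exists → not checkmate.

no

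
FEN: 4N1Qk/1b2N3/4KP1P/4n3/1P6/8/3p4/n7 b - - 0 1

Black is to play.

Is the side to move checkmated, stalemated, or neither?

checkmate

Black to move; black king on h8.
In check: yes, from the white queen on g8.
King squares — g7: attacked by Pf6; h7: attacked by Qg8; g8: attacked by Ne7.
Legal moves for Black: none.
In check with no legal moves → checkmate.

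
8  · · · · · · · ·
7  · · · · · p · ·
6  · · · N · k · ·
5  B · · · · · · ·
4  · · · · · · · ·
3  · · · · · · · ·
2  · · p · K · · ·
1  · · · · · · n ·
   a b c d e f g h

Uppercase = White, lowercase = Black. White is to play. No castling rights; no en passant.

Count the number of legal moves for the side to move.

White to move; king on e2.
In check: yes, from the black knight on g1.
Legal moves: Ke3, Kd3, Kf2, Kd2, Kf1, Ke1.
Count: 6.

6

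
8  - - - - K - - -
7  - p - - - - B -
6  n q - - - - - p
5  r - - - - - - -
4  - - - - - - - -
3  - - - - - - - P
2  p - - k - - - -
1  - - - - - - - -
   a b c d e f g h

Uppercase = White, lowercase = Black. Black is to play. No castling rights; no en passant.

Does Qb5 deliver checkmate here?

After Qb5: white king on e8; in check: yes, from the black queen on b5.
White has 4 legal replies: Kf8, Kd8, Kf7, Ke7.
In check but a legal move exists → not checkmate.

no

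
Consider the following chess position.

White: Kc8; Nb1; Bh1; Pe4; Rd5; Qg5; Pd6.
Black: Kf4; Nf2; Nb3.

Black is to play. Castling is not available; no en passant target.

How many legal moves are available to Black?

Black to move; king on f4.
In check: yes, from the white queen on g5.
Legal moves: none.
Count: 0.

0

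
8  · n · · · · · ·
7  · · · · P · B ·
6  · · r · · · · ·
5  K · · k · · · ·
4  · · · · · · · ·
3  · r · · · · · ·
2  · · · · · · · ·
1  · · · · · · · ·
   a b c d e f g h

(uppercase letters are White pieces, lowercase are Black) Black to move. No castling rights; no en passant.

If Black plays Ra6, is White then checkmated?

After Ra6: white king on a5; in check: yes, from the black rook on a6.
King squares — a4: attacked by Ra6; b4: attacked by Rb3; b5: attacked by Rb3; a6: attacked by Nb8; b6: attacked by Rb3.
White has no legal moves → checkmate.

yes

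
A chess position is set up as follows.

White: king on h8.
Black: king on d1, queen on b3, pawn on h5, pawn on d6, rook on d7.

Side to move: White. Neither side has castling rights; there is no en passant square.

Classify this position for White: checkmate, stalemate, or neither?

stalemate

White to move; white king on h8.
In check: no.
King squares — g7: attacked by Rd7; h7: attacked by Rd7; g8: attacked by Qb3.
Legal moves for White: none.
Not in check and no legal moves → stalemate.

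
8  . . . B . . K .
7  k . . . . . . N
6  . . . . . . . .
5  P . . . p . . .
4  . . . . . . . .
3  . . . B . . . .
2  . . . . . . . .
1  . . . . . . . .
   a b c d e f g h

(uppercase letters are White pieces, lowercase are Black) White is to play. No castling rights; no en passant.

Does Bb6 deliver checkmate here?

no

After Bb6: black king on a7; in check: yes, from the white bishop on b6.
Black has 3 legal replies: Kb8, Ka8, Kb7.
In check but a legal move exists → not checkmate.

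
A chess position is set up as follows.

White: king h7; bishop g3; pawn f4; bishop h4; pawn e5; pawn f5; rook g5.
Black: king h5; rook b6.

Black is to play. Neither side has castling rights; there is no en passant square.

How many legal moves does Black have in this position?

Black to move; king on h5.
In check: yes, from the white rook on g5.
Legal moves: none.
Count: 0.

0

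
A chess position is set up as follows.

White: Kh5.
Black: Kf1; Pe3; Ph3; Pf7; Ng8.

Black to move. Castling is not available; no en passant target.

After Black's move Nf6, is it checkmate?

no

After Nf6: white king on h5; in check: yes, from the black knight on f6.
White has 3 legal replies: Kh6, Kg5, Kh4.
In check but a legal move exists → not checkmate.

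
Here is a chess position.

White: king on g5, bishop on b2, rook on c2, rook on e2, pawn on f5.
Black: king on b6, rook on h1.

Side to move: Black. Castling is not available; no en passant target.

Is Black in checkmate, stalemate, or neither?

Black to move; black king on b6.
In check: no.
Legal moves for Black include: Kb7, Ka7, Ka6, Kb5, Ka5, Rh8, Rh7, Rh6, Rh5+, Rh4, Rh3, Rh2, Rg1+, Rf1, Re1, Rd1, Rc1, Rb1, ... (list truncated; more exist).
Black has legal moves and is not in check → neither.

neither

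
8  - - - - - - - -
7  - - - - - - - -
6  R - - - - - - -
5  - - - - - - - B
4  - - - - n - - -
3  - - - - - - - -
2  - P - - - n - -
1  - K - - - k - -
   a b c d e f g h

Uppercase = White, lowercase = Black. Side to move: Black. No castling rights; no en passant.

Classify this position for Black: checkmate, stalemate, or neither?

Black to move; black king on f1.
In check: no.
Legal moves for Black: Nf6, Nd6, Ng5, Nc5, Ng3, Nc3+, Nd2+, Ng4, Nh3, Nd3, Nh1, Nd1, Kg2, Kg1, Ke1.
Black has 15 legal moves and is not in check → neither.

neither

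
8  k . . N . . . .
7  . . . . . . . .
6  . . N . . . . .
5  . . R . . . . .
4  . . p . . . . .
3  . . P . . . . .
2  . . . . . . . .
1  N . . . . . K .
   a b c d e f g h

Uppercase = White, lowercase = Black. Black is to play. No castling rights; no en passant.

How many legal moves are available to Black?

0

Black to move; king on a8.
In check: no.
Legal moves: none.
Count: 0.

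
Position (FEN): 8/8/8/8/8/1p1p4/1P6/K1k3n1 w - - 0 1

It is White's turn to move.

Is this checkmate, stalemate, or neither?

White to move; white king on a1.
In check: no.
King squares — b1: attacked by Kc1; a2: attacked by Pb3; b2: own pawn.
Legal moves for White: none.
Not in check and no legal moves → stalemate.

stalemate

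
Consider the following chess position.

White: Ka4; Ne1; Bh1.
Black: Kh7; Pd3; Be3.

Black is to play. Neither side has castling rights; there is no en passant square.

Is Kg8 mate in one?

no

After Kg8: white king on a4; in check: no.
White is not in check, so this cannot be checkmate.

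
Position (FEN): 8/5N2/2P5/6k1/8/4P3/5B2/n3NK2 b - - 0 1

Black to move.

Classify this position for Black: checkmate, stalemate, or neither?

neither

Black to move; black king on g5.
In check: yes, from the white knight on f7.
King squares — f4: attacked by Pe3; g4: available; h4: attacked by Bf2; f5: available; h5: available; f6: available; g6: available; h6: attacked by Nf7.
Legal moves for Black: Kg6, Kf6, Kh5, Kf5, Kg4.
Black is in check but has 5 legal moves → neither.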